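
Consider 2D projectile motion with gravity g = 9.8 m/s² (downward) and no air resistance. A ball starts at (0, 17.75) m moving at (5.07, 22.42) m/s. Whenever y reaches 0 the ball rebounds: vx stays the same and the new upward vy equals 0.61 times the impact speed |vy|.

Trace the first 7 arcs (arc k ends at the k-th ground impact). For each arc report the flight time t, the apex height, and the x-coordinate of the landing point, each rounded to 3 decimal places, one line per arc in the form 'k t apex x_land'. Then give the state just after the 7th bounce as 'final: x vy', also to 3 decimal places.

Arc 1: start y=17.750, vy=22.420 → t=5.264, apex=43.396, x_land=26.687, impact vy=-29.164
  bounce: vy ← 0.61·29.164 = 17.790
Arc 2: start y=0.000, vy=17.790 → t=3.631, apex=16.148, x_land=45.094, impact vy=-17.790
  bounce: vy ← 0.61·17.790 = 10.852
Arc 3: start y=0.000, vy=10.852 → t=2.215, apex=6.009, x_land=56.323, impact vy=-10.852
  bounce: vy ← 0.61·10.852 = 6.620
Arc 4: start y=0.000, vy=6.620 → t=1.351, apex=2.236, x_land=63.172, impact vy=-6.620
  bounce: vy ← 0.61·6.620 = 4.038
Arc 5: start y=0.000, vy=4.038 → t=0.824, apex=0.832, x_land=67.350, impact vy=-4.038
  bounce: vy ← 0.61·4.038 = 2.463
Arc 6: start y=0.000, vy=2.463 → t=0.503, apex=0.310, x_land=69.899, impact vy=-2.463
  bounce: vy ← 0.61·2.463 = 1.503
Arc 7: start y=0.000, vy=1.503 → t=0.307, apex=0.115, x_land=71.454, impact vy=-1.503
  bounce: vy ← 0.61·1.503 = 0.917

1 5.264 43.396 26.687
2 3.631 16.148 45.094
3 2.215 6.009 56.323
4 1.351 2.236 63.172
5 0.824 0.832 67.350
6 0.503 0.310 69.899
7 0.307 0.115 71.454
final: 71.454 0.917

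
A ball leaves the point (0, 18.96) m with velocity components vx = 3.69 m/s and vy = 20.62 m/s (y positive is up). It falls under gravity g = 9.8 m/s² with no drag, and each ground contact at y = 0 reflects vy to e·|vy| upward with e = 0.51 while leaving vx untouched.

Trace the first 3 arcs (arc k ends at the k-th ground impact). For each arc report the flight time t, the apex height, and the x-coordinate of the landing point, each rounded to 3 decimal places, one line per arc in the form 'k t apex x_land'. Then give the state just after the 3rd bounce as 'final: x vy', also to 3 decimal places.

Arc 1: start y=18.960, vy=20.620 → t=4.984, apex=40.653, x_land=18.393, impact vy=-28.228
  bounce: vy ← 0.51·28.228 = 14.396
Arc 2: start y=0.000, vy=14.396 → t=2.938, apex=10.574, x_land=29.234, impact vy=-14.396
  bounce: vy ← 0.51·14.396 = 7.342
Arc 3: start y=0.000, vy=7.342 → t=1.498, apex=2.750, x_land=34.763, impact vy=-7.342
  bounce: vy ← 0.51·7.342 = 3.744

1 4.984 40.653 18.393
2 2.938 10.574 29.234
3 1.498 2.750 34.763
final: 34.763 3.744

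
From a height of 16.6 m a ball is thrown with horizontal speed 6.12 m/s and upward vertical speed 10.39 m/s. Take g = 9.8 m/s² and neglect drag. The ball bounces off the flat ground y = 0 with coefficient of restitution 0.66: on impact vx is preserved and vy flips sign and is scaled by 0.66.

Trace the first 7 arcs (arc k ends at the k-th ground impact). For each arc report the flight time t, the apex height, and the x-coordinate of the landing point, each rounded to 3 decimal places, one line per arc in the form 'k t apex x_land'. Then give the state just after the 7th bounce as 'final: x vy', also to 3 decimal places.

1 3.184 22.108 19.488
2 2.804 9.630 36.647
3 1.851 4.195 47.972
4 1.221 1.827 55.447
5 0.806 0.796 60.380
6 0.532 0.347 63.636
7 0.351 0.151 65.785
final: 65.785 1.136

Arc 1: start y=16.600, vy=10.390 → t=3.184, apex=22.108, x_land=19.488, impact vy=-20.816
  bounce: vy ← 0.66·20.816 = 13.739
Arc 2: start y=0.000, vy=13.739 → t=2.804, apex=9.630, x_land=36.647, impact vy=-13.739
  bounce: vy ← 0.66·13.739 = 9.068
Arc 3: start y=0.000, vy=9.068 → t=1.851, apex=4.195, x_land=47.972, impact vy=-9.068
  bounce: vy ← 0.66·9.068 = 5.985
Arc 4: start y=0.000, vy=5.985 → t=1.221, apex=1.827, x_land=55.447, impact vy=-5.985
  bounce: vy ← 0.66·5.985 = 3.950
Arc 5: start y=0.000, vy=3.950 → t=0.806, apex=0.796, x_land=60.380, impact vy=-3.950
  bounce: vy ← 0.66·3.950 = 2.607
Arc 6: start y=0.000, vy=2.607 → t=0.532, apex=0.347, x_land=63.636, impact vy=-2.607
  bounce: vy ← 0.66·2.607 = 1.721
Arc 7: start y=0.000, vy=1.721 → t=0.351, apex=0.151, x_land=65.785, impact vy=-1.721
  bounce: vy ← 0.66·1.721 = 1.136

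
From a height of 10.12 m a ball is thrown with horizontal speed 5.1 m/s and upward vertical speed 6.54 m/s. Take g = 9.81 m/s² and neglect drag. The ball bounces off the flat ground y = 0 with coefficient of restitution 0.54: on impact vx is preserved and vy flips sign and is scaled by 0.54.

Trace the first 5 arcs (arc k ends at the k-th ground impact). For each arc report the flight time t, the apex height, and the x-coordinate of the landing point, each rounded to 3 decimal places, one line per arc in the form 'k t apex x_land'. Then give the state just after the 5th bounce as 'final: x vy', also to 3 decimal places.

1 2.250 12.300 11.476
2 1.710 3.587 20.198
3 0.924 1.046 24.908
4 0.499 0.305 27.452
5 0.269 0.089 28.825
final: 28.825 0.713

Arc 1: start y=10.120, vy=6.540 → t=2.250, apex=12.300, x_land=11.476, impact vy=-15.535
  bounce: vy ← 0.54·15.535 = 8.389
Arc 2: start y=0.000, vy=8.389 → t=1.710, apex=3.587, x_land=20.198, impact vy=-8.389
  bounce: vy ← 0.54·8.389 = 4.530
Arc 3: start y=0.000, vy=4.530 → t=0.924, apex=1.046, x_land=24.908, impact vy=-4.530
  bounce: vy ← 0.54·4.530 = 2.446
Arc 4: start y=0.000, vy=2.446 → t=0.499, apex=0.305, x_land=27.452, impact vy=-2.446
  bounce: vy ← 0.54·2.446 = 1.321
Arc 5: start y=0.000, vy=1.321 → t=0.269, apex=0.089, x_land=28.825, impact vy=-1.321
  bounce: vy ← 0.54·1.321 = 0.713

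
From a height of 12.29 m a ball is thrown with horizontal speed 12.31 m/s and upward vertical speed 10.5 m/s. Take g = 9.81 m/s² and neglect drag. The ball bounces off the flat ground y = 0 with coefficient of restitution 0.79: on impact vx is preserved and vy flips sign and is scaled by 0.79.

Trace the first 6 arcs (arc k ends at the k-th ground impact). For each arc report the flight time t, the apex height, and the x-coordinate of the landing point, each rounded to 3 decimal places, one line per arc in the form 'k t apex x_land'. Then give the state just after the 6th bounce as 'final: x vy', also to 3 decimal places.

Arc 1: start y=12.290, vy=10.500 → t=2.981, apex=17.909, x_land=36.698, impact vy=-18.745
  bounce: vy ← 0.79·18.745 = 14.809
Arc 2: start y=0.000, vy=14.809 → t=3.019, apex=11.177, x_land=73.863, impact vy=-14.809
  bounce: vy ← 0.79·14.809 = 11.699
Arc 3: start y=0.000, vy=11.699 → t=2.385, apex=6.976, x_land=103.223, impact vy=-11.699
  bounce: vy ← 0.79·11.699 = 9.242
Arc 4: start y=0.000, vy=9.242 → t=1.884, apex=4.354, x_land=126.418, impact vy=-9.242
  bounce: vy ← 0.79·9.242 = 7.301
Arc 5: start y=0.000, vy=7.301 → t=1.489, apex=2.717, x_land=144.742, impact vy=-7.301
  bounce: vy ← 0.79·7.301 = 5.768
Arc 6: start y=0.000, vy=5.768 → t=1.176, apex=1.696, x_land=159.218, impact vy=-5.768
  bounce: vy ← 0.79·5.768 = 4.557

1 2.981 17.909 36.698
2 3.019 11.177 73.863
3 2.385 6.976 103.223
4 1.884 4.354 126.418
5 1.489 2.717 144.742
6 1.176 1.696 159.218
final: 159.218 4.557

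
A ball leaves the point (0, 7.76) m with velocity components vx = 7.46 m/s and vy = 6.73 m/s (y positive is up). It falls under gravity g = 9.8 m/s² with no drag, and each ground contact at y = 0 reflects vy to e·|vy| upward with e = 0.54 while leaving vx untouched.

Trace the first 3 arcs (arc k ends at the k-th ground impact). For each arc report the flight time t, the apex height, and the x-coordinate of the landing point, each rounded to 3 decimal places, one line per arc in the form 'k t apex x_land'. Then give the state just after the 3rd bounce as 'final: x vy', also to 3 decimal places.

Arc 1: start y=7.760, vy=6.730 → t=2.120, apex=10.071, x_land=15.818, impact vy=-14.050
  bounce: vy ← 0.54·14.050 = 7.587
Arc 2: start y=0.000, vy=7.587 → t=1.548, apex=2.937, x_land=27.368, impact vy=-7.587
  bounce: vy ← 0.54·7.587 = 4.097
Arc 3: start y=0.000, vy=4.097 → t=0.836, apex=0.856, x_land=33.606, impact vy=-4.097
  bounce: vy ← 0.54·4.097 = 2.212

1 2.120 10.071 15.818
2 1.548 2.937 27.368
3 0.836 0.856 33.606
final: 33.606 2.212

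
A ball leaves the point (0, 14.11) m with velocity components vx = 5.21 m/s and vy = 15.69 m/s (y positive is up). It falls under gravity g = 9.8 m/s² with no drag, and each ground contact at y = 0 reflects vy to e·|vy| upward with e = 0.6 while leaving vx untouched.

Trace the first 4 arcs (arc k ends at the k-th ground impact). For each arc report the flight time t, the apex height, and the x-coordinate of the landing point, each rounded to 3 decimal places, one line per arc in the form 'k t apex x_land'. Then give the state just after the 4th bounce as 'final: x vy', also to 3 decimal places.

Arc 1: start y=14.110, vy=15.690 → t=3.934, apex=26.670, x_land=20.496, impact vy=-22.863
  bounce: vy ← 0.6·22.863 = 13.718
Arc 2: start y=0.000, vy=13.718 → t=2.800, apex=9.601, x_land=35.082, impact vy=-13.718
  bounce: vy ← 0.6·13.718 = 8.231
Arc 3: start y=0.000, vy=8.231 → t=1.680, apex=3.456, x_land=43.834, impact vy=-8.231
  bounce: vy ← 0.6·8.231 = 4.938
Arc 4: start y=0.000, vy=4.938 → t=1.008, apex=1.244, x_land=49.085, impact vy=-4.938
  bounce: vy ← 0.6·4.938 = 2.963

1 3.934 26.670 20.496
2 2.800 9.601 35.082
3 1.680 3.456 43.834
4 1.008 1.244 49.085
final: 49.085 2.963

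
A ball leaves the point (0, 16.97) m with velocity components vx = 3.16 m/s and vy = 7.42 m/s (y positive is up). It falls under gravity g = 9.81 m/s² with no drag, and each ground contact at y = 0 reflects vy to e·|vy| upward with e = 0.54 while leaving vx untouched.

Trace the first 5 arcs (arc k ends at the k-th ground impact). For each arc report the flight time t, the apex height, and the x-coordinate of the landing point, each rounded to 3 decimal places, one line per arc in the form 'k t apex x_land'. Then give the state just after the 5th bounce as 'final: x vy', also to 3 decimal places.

Arc 1: start y=16.970, vy=7.420 → t=2.764, apex=19.776, x_land=8.735, impact vy=-19.698
  bounce: vy ← 0.54·19.698 = 10.637
Arc 2: start y=0.000, vy=10.637 → t=2.169, apex=5.767, x_land=15.588, impact vy=-10.637
  bounce: vy ← 0.54·10.637 = 5.744
Arc 3: start y=0.000, vy=5.744 → t=1.171, apex=1.682, x_land=19.288, impact vy=-5.744
  bounce: vy ← 0.54·5.744 = 3.102
Arc 4: start y=0.000, vy=3.102 → t=0.632, apex=0.490, x_land=21.287, impact vy=-3.102
  bounce: vy ← 0.54·3.102 = 1.675
Arc 5: start y=0.000, vy=1.675 → t=0.341, apex=0.143, x_land=22.366, impact vy=-1.675
  bounce: vy ← 0.54·1.675 = 0.904

1 2.764 19.776 8.735
2 2.169 5.767 15.588
3 1.171 1.682 19.288
4 0.632 0.490 21.287
5 0.341 0.143 22.366
final: 22.366 0.904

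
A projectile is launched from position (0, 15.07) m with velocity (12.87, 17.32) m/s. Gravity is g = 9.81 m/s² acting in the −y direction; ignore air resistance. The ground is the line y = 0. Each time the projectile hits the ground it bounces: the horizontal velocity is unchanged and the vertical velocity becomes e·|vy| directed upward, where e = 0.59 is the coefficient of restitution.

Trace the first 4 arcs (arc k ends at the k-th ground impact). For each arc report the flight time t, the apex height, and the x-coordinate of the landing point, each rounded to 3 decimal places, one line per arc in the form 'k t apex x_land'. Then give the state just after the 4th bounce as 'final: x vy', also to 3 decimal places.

Arc 1: start y=15.070, vy=17.320 → t=4.253, apex=30.360, x_land=54.742, impact vy=-24.406
  bounce: vy ← 0.59·24.406 = 14.400
Arc 2: start y=0.000, vy=14.400 → t=2.936, apex=10.568, x_land=92.524, impact vy=-14.400
  bounce: vy ← 0.59·14.400 = 8.496
Arc 3: start y=0.000, vy=8.496 → t=1.732, apex=3.679, x_land=114.816, impact vy=-8.496
  bounce: vy ← 0.59·8.496 = 5.012
Arc 4: start y=0.000, vy=5.012 → t=1.022, apex=1.281, x_land=127.968, impact vy=-5.012
  bounce: vy ← 0.59·5.012 = 2.957

1 4.253 30.360 54.742
2 2.936 10.568 92.524
3 1.732 3.679 114.816
4 1.022 1.281 127.968
final: 127.968 2.957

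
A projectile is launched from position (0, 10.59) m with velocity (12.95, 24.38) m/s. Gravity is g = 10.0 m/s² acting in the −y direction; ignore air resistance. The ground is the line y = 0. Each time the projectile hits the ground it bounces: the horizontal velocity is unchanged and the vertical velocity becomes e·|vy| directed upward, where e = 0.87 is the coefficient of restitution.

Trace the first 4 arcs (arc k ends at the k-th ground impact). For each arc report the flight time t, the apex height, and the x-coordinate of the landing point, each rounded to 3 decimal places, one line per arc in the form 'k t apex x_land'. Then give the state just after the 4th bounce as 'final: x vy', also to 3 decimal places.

1 5.277 40.309 68.342
2 4.940 30.510 132.320
3 4.298 23.093 187.982
4 3.739 17.479 236.407
final: 236.407 16.267

Arc 1: start y=10.590, vy=24.380 → t=5.277, apex=40.309, x_land=68.342, impact vy=-28.393
  bounce: vy ← 0.87·28.393 = 24.702
Arc 2: start y=0.000, vy=24.702 → t=4.940, apex=30.510, x_land=132.320, impact vy=-24.702
  bounce: vy ← 0.87·24.702 = 21.491
Arc 3: start y=0.000, vy=21.491 → t=4.298, apex=23.093, x_land=187.982, impact vy=-21.491
  bounce: vy ← 0.87·21.491 = 18.697
Arc 4: start y=0.000, vy=18.697 → t=3.739, apex=17.479, x_land=236.407, impact vy=-18.697
  bounce: vy ← 0.87·18.697 = 16.267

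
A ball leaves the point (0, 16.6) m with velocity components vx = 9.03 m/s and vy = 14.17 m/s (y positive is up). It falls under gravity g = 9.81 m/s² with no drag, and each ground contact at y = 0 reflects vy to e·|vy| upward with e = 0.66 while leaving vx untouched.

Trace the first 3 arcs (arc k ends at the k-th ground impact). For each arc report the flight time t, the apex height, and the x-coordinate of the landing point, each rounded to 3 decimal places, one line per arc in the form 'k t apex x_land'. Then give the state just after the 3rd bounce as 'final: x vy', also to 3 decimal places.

1 3.783 26.834 34.164
2 3.087 11.689 62.044
3 2.038 5.092 80.444
final: 80.444 6.597

Arc 1: start y=16.600, vy=14.170 → t=3.783, apex=26.834, x_land=34.164, impact vy=-22.945
  bounce: vy ← 0.66·22.945 = 15.144
Arc 2: start y=0.000, vy=15.144 → t=3.087, apex=11.689, x_land=62.044, impact vy=-15.144
  bounce: vy ← 0.66·15.144 = 9.995
Arc 3: start y=0.000, vy=9.995 → t=2.038, apex=5.092, x_land=80.444, impact vy=-9.995
  bounce: vy ← 0.66·9.995 = 6.597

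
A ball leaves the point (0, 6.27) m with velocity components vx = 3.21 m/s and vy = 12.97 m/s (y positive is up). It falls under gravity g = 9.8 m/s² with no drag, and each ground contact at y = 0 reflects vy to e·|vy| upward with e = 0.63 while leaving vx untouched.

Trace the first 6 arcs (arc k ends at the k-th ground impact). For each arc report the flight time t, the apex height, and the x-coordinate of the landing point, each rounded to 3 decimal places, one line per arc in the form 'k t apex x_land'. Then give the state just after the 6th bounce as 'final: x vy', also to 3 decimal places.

1 3.064 14.853 9.837
2 2.194 5.895 16.879
3 1.382 2.340 21.315
4 0.871 0.929 24.110
5 0.549 0.369 25.871
6 0.346 0.146 26.980
final: 26.980 1.067

Arc 1: start y=6.270, vy=12.970 → t=3.064, apex=14.853, x_land=9.837, impact vy=-17.062
  bounce: vy ← 0.63·17.062 = 10.749
Arc 2: start y=0.000, vy=10.749 → t=2.194, apex=5.895, x_land=16.879, impact vy=-10.749
  bounce: vy ← 0.63·10.749 = 6.772
Arc 3: start y=0.000, vy=6.772 → t=1.382, apex=2.340, x_land=21.315, impact vy=-6.772
  bounce: vy ← 0.63·6.772 = 4.266
Arc 4: start y=0.000, vy=4.266 → t=0.871, apex=0.929, x_land=24.110, impact vy=-4.266
  bounce: vy ← 0.63·4.266 = 2.688
Arc 5: start y=0.000, vy=2.688 → t=0.549, apex=0.369, x_land=25.871, impact vy=-2.688
  bounce: vy ← 0.63·2.688 = 1.693
Arc 6: start y=0.000, vy=1.693 → t=0.346, apex=0.146, x_land=26.980, impact vy=-1.693
  bounce: vy ← 0.63·1.693 = 1.067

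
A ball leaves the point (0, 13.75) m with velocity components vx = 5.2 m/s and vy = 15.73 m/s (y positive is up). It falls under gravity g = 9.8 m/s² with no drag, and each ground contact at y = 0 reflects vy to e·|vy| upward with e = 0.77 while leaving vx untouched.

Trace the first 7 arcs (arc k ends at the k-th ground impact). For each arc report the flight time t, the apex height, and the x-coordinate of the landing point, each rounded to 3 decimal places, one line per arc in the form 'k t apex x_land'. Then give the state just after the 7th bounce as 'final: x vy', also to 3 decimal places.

Arc 1: start y=13.750, vy=15.730 → t=3.925, apex=26.374, x_land=20.411, impact vy=-22.736
  bounce: vy ← 0.77·22.736 = 17.507
Arc 2: start y=0.000, vy=17.507 → t=3.573, apex=15.637, x_land=38.989, impact vy=-17.507
  bounce: vy ← 0.77·17.507 = 13.480
Arc 3: start y=0.000, vy=13.480 → t=2.751, apex=9.271, x_land=53.295, impact vy=-13.480
  bounce: vy ← 0.77·13.480 = 10.380
Arc 4: start y=0.000, vy=10.380 → t=2.118, apex=5.497, x_land=64.310, impact vy=-10.380
  bounce: vy ← 0.77·10.380 = 7.992
Arc 5: start y=0.000, vy=7.992 → t=1.631, apex=3.259, x_land=72.792, impact vy=-7.992
  bounce: vy ← 0.77·7.992 = 6.154
Arc 6: start y=0.000, vy=6.154 → t=1.256, apex=1.932, x_land=79.323, impact vy=-6.154
  bounce: vy ← 0.77·6.154 = 4.739
Arc 7: start y=0.000, vy=4.739 → t=0.967, apex=1.146, x_land=84.352, impact vy=-4.739
  bounce: vy ← 0.77·4.739 = 3.649

1 3.925 26.374 20.411
2 3.573 15.637 38.989
3 2.751 9.271 53.295
4 2.118 5.497 64.310
5 1.631 3.259 72.792
6 1.256 1.932 79.323
7 0.967 1.146 84.352
final: 84.352 3.649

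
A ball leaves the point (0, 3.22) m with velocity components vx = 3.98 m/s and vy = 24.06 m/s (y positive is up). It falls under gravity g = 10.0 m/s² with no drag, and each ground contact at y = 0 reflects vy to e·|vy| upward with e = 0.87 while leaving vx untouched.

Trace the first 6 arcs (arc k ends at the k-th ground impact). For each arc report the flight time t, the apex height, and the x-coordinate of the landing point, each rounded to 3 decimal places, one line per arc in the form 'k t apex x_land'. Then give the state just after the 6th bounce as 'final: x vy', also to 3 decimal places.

Arc 1: start y=3.220, vy=24.060 → t=4.942, apex=32.164, x_land=19.670, impact vy=-25.363
  bounce: vy ← 0.87·25.363 = 22.066
Arc 2: start y=0.000, vy=22.066 → t=4.413, apex=24.345, x_land=37.235, impact vy=-22.066
  bounce: vy ← 0.87·22.066 = 19.197
Arc 3: start y=0.000, vy=19.197 → t=3.839, apex=18.427, x_land=52.516, impact vy=-19.197
  bounce: vy ← 0.87·19.197 = 16.702
Arc 4: start y=0.000, vy=16.702 → t=3.340, apex=13.947, x_land=65.810, impact vy=-16.702
  bounce: vy ← 0.87·16.702 = 14.530
Arc 5: start y=0.000, vy=14.530 → t=2.906, apex=10.557, x_land=77.377, impact vy=-14.530
  bounce: vy ← 0.87·14.530 = 12.641
Arc 6: start y=0.000, vy=12.641 → t=2.528, apex=7.990, x_land=87.439, impact vy=-12.641
  bounce: vy ← 0.87·12.641 = 10.998

1 4.942 32.164 19.670
2 4.413 24.345 37.235
3 3.839 18.427 52.516
4 3.340 13.947 65.810
5 2.906 10.557 77.377
6 2.528 7.990 87.439
final: 87.439 10.998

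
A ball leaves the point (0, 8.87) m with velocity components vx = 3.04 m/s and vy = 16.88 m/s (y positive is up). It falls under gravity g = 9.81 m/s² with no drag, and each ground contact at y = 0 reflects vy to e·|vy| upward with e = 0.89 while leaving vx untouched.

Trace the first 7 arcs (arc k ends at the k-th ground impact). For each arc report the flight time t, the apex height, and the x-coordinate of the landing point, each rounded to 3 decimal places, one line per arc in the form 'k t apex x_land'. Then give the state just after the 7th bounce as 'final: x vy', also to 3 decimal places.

Arc 1: start y=8.870, vy=16.880 → t=3.905, apex=23.393, x_land=11.870, impact vy=-21.423
  bounce: vy ← 0.89·21.423 = 19.067
Arc 2: start y=0.000, vy=19.067 → t=3.887, apex=18.529, x_land=23.687, impact vy=-19.067
  bounce: vy ← 0.89·19.067 = 16.970
Arc 3: start y=0.000, vy=16.970 → t=3.460, apex=14.677, x_land=34.204, impact vy=-16.970
  bounce: vy ← 0.89·16.970 = 15.103
Arc 4: start y=0.000, vy=15.103 → t=3.079, apex=11.626, x_land=43.565, impact vy=-15.103
  bounce: vy ← 0.89·15.103 = 13.442
Arc 5: start y=0.000, vy=13.442 → t=2.740, apex=9.209, x_land=51.895, impact vy=-13.442
  bounce: vy ← 0.89·13.442 = 11.963
Arc 6: start y=0.000, vy=11.963 → t=2.439, apex=7.294, x_land=59.310, impact vy=-11.963
  bounce: vy ← 0.89·11.963 = 10.647
Arc 7: start y=0.000, vy=10.647 → t=2.171, apex=5.778, x_land=65.909, impact vy=-10.647
  bounce: vy ← 0.89·10.647 = 9.476

1 3.905 23.393 11.870
2 3.887 18.529 23.687
3 3.460 14.677 34.204
4 3.079 11.626 43.565
5 2.740 9.209 51.895
6 2.439 7.294 59.310
7 2.171 5.778 65.909
final: 65.909 9.476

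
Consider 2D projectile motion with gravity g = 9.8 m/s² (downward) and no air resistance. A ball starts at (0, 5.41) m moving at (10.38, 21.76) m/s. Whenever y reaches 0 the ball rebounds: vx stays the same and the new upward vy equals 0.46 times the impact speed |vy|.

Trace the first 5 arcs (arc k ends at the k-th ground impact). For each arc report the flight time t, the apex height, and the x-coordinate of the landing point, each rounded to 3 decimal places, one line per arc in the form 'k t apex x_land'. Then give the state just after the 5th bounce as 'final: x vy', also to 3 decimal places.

Arc 1: start y=5.410, vy=21.760 → t=4.677, apex=29.568, x_land=48.546, impact vy=-24.074
  bounce: vy ← 0.46·24.074 = 11.074
Arc 2: start y=0.000, vy=11.074 → t=2.260, apex=6.257, x_land=72.005, impact vy=-11.074
  bounce: vy ← 0.46·11.074 = 5.094
Arc 3: start y=0.000, vy=5.094 → t=1.040, apex=1.324, x_land=82.795, impact vy=-5.094
  bounce: vy ← 0.46·5.094 = 2.343
Arc 4: start y=0.000, vy=2.343 → t=0.478, apex=0.280, x_land=87.759, impact vy=-2.343
  bounce: vy ← 0.46·2.343 = 1.078
Arc 5: start y=0.000, vy=1.078 → t=0.220, apex=0.059, x_land=90.043, impact vy=-1.078
  bounce: vy ← 0.46·1.078 = 0.496

1 4.677 29.568 48.546
2 2.260 6.257 72.005
3 1.040 1.324 82.795
4 0.478 0.280 87.759
5 0.220 0.059 90.043
final: 90.043 0.496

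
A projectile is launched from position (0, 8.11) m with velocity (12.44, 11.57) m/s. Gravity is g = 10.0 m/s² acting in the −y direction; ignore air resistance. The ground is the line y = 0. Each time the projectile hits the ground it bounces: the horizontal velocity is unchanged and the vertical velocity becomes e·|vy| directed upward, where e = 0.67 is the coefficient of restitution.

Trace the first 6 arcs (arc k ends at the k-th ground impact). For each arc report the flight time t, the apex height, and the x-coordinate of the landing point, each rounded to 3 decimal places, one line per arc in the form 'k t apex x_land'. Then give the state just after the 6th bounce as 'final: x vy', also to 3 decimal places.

1 2.878 14.803 35.798
2 2.306 6.645 64.481
3 1.545 2.983 83.698
4 1.035 1.339 96.574
5 0.693 0.601 105.200
6 0.465 0.270 110.980
final: 110.980 1.556

Arc 1: start y=8.110, vy=11.570 → t=2.878, apex=14.803, x_land=35.798, impact vy=-17.207
  bounce: vy ← 0.67·17.207 = 11.528
Arc 2: start y=0.000, vy=11.528 → t=2.306, apex=6.645, x_land=64.481, impact vy=-11.528
  bounce: vy ← 0.67·11.528 = 7.724
Arc 3: start y=0.000, vy=7.724 → t=1.545, apex=2.983, x_land=83.698, impact vy=-7.724
  bounce: vy ← 0.67·7.724 = 5.175
Arc 4: start y=0.000, vy=5.175 → t=1.035, apex=1.339, x_land=96.574, impact vy=-5.175
  bounce: vy ← 0.67·5.175 = 3.467
Arc 5: start y=0.000, vy=3.467 → t=0.693, apex=0.601, x_land=105.200, impact vy=-3.467
  bounce: vy ← 0.67·3.467 = 2.323
Arc 6: start y=0.000, vy=2.323 → t=0.465, apex=0.270, x_land=110.980, impact vy=-2.323
  bounce: vy ← 0.67·2.323 = 1.556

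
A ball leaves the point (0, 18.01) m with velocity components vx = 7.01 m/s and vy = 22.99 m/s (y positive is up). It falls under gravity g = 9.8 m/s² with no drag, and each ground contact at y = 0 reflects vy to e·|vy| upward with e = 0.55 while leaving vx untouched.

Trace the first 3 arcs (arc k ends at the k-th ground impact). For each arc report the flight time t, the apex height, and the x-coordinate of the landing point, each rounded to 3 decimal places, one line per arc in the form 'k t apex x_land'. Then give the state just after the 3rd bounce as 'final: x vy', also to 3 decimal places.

Arc 1: start y=18.010, vy=22.990 → t=5.376, apex=44.976, x_land=37.683, impact vy=-29.691
  bounce: vy ← 0.55·29.691 = 16.330
Arc 2: start y=0.000, vy=16.330 → t=3.333, apex=13.605, x_land=61.045, impact vy=-16.330
  bounce: vy ← 0.55·16.330 = 8.981
Arc 3: start y=0.000, vy=8.981 → t=1.833, apex=4.116, x_land=73.893, impact vy=-8.981
  bounce: vy ← 0.55·8.981 = 4.940

1 5.376 44.976 37.683
2 3.333 13.605 61.045
3 1.833 4.116 73.893
final: 73.893 4.940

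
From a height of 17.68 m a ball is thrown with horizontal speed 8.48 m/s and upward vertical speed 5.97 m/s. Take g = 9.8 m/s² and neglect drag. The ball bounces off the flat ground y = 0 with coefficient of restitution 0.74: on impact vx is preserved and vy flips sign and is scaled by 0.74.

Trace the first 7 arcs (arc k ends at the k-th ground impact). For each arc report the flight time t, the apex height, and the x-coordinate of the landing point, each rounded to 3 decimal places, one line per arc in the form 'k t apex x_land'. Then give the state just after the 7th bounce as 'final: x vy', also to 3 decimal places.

1 2.604 19.498 22.082
2 2.952 10.677 47.118
3 2.185 5.847 65.644
4 1.617 3.202 79.353
5 1.196 1.753 89.499
6 0.885 0.960 97.006
7 0.655 0.526 102.561
final: 102.561 2.375

Arc 1: start y=17.680, vy=5.970 → t=2.604, apex=19.498, x_land=22.082, impact vy=-19.549
  bounce: vy ← 0.74·19.549 = 14.466
Arc 2: start y=0.000, vy=14.466 → t=2.952, apex=10.677, x_land=47.118, impact vy=-14.466
  bounce: vy ← 0.74·14.466 = 10.705
Arc 3: start y=0.000, vy=10.705 → t=2.185, apex=5.847, x_land=65.644, impact vy=-10.705
  bounce: vy ← 0.74·10.705 = 7.922
Arc 4: start y=0.000, vy=7.922 → t=1.617, apex=3.202, x_land=79.353, impact vy=-7.922
  bounce: vy ← 0.74·7.922 = 5.862
Arc 5: start y=0.000, vy=5.862 → t=1.196, apex=1.753, x_land=89.499, impact vy=-5.862
  bounce: vy ← 0.74·5.862 = 4.338
Arc 6: start y=0.000, vy=4.338 → t=0.885, apex=0.960, x_land=97.006, impact vy=-4.338
  bounce: vy ← 0.74·4.338 = 3.210
Arc 7: start y=0.000, vy=3.210 → t=0.655, apex=0.526, x_land=102.561, impact vy=-3.210
  bounce: vy ← 0.74·3.210 = 2.375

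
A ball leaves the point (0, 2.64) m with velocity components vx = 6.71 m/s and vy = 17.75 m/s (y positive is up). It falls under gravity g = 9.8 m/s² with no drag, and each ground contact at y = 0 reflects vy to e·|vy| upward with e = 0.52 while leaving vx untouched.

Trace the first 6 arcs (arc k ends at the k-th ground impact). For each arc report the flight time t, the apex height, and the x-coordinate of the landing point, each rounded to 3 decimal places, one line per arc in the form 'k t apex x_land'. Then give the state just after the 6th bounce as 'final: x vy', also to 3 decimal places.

Arc 1: start y=2.640, vy=17.750 → t=3.766, apex=18.715, x_land=25.267, impact vy=-19.152
  bounce: vy ← 0.52·19.152 = 9.959
Arc 2: start y=0.000, vy=9.959 → t=2.032, apex=5.060, x_land=38.905, impact vy=-9.959
  bounce: vy ← 0.52·9.959 = 5.179
Arc 3: start y=0.000, vy=5.179 → t=1.057, apex=1.368, x_land=45.996, impact vy=-5.179
  bounce: vy ← 0.52·5.179 = 2.693
Arc 4: start y=0.000, vy=2.693 → t=0.550, apex=0.370, x_land=49.684, impact vy=-2.693
  bounce: vy ← 0.52·2.693 = 1.400
Arc 5: start y=0.000, vy=1.400 → t=0.286, apex=0.100, x_land=51.602, impact vy=-1.400
  bounce: vy ← 0.52·1.400 = 0.728
Arc 6: start y=0.000, vy=0.728 → t=0.149, apex=0.027, x_land=52.599, impact vy=-0.728
  bounce: vy ← 0.52·0.728 = 0.379

1 3.766 18.715 25.267
2 2.032 5.060 38.905
3 1.057 1.368 45.996
4 0.550 0.370 49.684
5 0.286 0.100 51.602
6 0.149 0.027 52.599
final: 52.599 0.379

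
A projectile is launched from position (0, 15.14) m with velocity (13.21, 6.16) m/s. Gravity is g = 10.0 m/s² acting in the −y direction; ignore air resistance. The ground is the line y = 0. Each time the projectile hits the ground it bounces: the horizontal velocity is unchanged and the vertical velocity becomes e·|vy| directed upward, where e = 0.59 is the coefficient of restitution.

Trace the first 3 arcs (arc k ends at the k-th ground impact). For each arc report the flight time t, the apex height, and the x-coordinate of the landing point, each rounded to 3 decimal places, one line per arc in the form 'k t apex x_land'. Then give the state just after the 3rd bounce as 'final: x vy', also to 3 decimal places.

1 2.462 17.037 32.522
2 2.178 5.931 61.296
3 1.285 2.064 78.273
final: 78.273 3.791

Arc 1: start y=15.140, vy=6.160 → t=2.462, apex=17.037, x_land=32.522, impact vy=-18.459
  bounce: vy ← 0.59·18.459 = 10.891
Arc 2: start y=0.000, vy=10.891 → t=2.178, apex=5.931, x_land=61.296, impact vy=-10.891
  bounce: vy ← 0.59·10.891 = 6.426
Arc 3: start y=0.000, vy=6.426 → t=1.285, apex=2.064, x_land=78.273, impact vy=-6.426
  bounce: vy ← 0.59·6.426 = 3.791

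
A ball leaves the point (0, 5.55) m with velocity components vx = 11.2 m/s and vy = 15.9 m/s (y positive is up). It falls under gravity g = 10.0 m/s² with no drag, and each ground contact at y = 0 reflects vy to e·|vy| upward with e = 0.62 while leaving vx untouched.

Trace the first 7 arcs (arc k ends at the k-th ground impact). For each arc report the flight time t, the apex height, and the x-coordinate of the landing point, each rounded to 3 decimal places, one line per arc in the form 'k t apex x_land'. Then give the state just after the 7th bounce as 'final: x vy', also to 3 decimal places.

Arc 1: start y=5.550, vy=15.900 → t=3.497, apex=18.191, x_land=39.171, impact vy=-19.074
  bounce: vy ← 0.62·19.074 = 11.826
Arc 2: start y=0.000, vy=11.826 → t=2.365, apex=6.992, x_land=65.660, impact vy=-11.826
  bounce: vy ← 0.62·11.826 = 7.332
Arc 3: start y=0.000, vy=7.332 → t=1.466, apex=2.688, x_land=82.084, impact vy=-7.332
  bounce: vy ← 0.62·7.332 = 4.546
Arc 4: start y=0.000, vy=4.546 → t=0.909, apex=1.033, x_land=92.267, impact vy=-4.546
  bounce: vy ← 0.62·4.546 = 2.818
Arc 5: start y=0.000, vy=2.818 → t=0.564, apex=0.397, x_land=98.580, impact vy=-2.818
  bounce: vy ← 0.62·2.818 = 1.747
Arc 6: start y=0.000, vy=1.747 → t=0.349, apex=0.153, x_land=102.494, impact vy=-1.747
  bounce: vy ← 0.62·1.747 = 1.083
Arc 7: start y=0.000, vy=1.083 → t=0.217, apex=0.059, x_land=104.921, impact vy=-1.083
  bounce: vy ← 0.62·1.083 = 0.672

1 3.497 18.191 39.171
2 2.365 6.992 65.660
3 1.466 2.688 82.084
4 0.909 1.033 92.267
5 0.564 0.397 98.580
6 0.349 0.153 102.494
7 0.217 0.059 104.921
final: 104.921 0.672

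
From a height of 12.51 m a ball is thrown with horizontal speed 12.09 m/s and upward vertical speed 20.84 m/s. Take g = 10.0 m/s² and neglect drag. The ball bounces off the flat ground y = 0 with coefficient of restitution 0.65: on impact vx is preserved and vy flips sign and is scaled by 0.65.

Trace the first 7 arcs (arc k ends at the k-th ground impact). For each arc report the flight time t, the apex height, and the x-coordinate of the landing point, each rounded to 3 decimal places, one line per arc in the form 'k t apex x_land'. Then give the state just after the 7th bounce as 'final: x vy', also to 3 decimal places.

1 4.700 34.225 56.827
2 3.401 14.460 97.947
3 2.211 6.109 124.675
4 1.437 2.581 142.049
5 0.934 1.091 153.342
6 0.607 0.461 160.682
7 0.395 0.195 165.453
final: 165.453 1.283

Arc 1: start y=12.510, vy=20.840 → t=4.700, apex=34.225, x_land=56.827, impact vy=-26.163
  bounce: vy ← 0.65·26.163 = 17.006
Arc 2: start y=0.000, vy=17.006 → t=3.401, apex=14.460, x_land=97.947, impact vy=-17.006
  bounce: vy ← 0.65·17.006 = 11.054
Arc 3: start y=0.000, vy=11.054 → t=2.211, apex=6.109, x_land=124.675, impact vy=-11.054
  bounce: vy ← 0.65·11.054 = 7.185
Arc 4: start y=0.000, vy=7.185 → t=1.437, apex=2.581, x_land=142.049, impact vy=-7.185
  bounce: vy ← 0.65·7.185 = 4.670
Arc 5: start y=0.000, vy=4.670 → t=0.934, apex=1.091, x_land=153.342, impact vy=-4.670
  bounce: vy ← 0.65·4.670 = 3.036
Arc 6: start y=0.000, vy=3.036 → t=0.607, apex=0.461, x_land=160.682, impact vy=-3.036
  bounce: vy ← 0.65·3.036 = 1.973
Arc 7: start y=0.000, vy=1.973 → t=0.395, apex=0.195, x_land=165.453, impact vy=-1.973
  bounce: vy ← 0.65·1.973 = 1.283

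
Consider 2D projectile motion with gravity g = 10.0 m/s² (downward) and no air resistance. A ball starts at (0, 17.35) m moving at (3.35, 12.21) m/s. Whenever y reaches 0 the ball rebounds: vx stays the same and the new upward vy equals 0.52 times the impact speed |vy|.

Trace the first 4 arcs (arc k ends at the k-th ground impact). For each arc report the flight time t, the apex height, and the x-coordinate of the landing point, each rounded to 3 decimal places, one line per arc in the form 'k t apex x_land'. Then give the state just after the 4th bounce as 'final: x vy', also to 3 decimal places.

Arc 1: start y=17.350, vy=12.210 → t=3.448, apex=24.804, x_land=11.552, impact vy=-22.273
  bounce: vy ← 0.52·22.273 = 11.582
Arc 2: start y=0.000, vy=11.582 → t=2.316, apex=6.707, x_land=19.312, impact vy=-11.582
  bounce: vy ← 0.52·11.582 = 6.023
Arc 3: start y=0.000, vy=6.023 → t=1.205, apex=1.814, x_land=23.347, impact vy=-6.023
  bounce: vy ← 0.52·6.023 = 3.132
Arc 4: start y=0.000, vy=3.132 → t=0.626, apex=0.490, x_land=25.445, impact vy=-3.132
  bounce: vy ← 0.52·3.132 = 1.629

1 3.448 24.804 11.552
2 2.316 6.707 19.312
3 1.205 1.814 23.347
4 0.626 0.490 25.445
final: 25.445 1.629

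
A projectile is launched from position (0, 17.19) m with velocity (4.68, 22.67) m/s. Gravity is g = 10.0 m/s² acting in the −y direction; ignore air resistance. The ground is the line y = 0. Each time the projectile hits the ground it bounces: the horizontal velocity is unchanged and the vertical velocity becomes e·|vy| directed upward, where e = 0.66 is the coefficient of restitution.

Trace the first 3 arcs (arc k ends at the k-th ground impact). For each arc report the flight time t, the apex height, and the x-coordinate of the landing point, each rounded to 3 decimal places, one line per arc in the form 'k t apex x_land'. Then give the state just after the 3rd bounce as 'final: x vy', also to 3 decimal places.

1 5.196 42.886 24.316
2 3.866 18.681 42.408
3 2.551 8.138 54.349
final: 54.349 8.420

Arc 1: start y=17.190, vy=22.670 → t=5.196, apex=42.886, x_land=24.316, impact vy=-29.287
  bounce: vy ← 0.66·29.287 = 19.329
Arc 2: start y=0.000, vy=19.329 → t=3.866, apex=18.681, x_land=42.408, impact vy=-19.329
  bounce: vy ← 0.66·19.329 = 12.757
Arc 3: start y=0.000, vy=12.757 → t=2.551, apex=8.138, x_land=54.349, impact vy=-12.757
  bounce: vy ← 0.66·12.757 = 8.420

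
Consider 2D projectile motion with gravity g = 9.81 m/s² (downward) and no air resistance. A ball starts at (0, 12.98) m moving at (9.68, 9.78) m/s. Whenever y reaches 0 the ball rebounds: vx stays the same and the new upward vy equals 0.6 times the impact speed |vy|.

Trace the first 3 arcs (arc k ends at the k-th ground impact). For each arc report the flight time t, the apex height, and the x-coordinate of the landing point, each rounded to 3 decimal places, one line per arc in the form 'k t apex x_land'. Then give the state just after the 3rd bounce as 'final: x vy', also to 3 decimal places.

1 2.905 17.855 28.119
2 2.290 6.428 50.282
3 1.374 2.314 63.579
final: 63.579 4.043

Arc 1: start y=12.980, vy=9.780 → t=2.905, apex=17.855, x_land=28.119, impact vy=-18.717
  bounce: vy ← 0.6·18.717 = 11.230
Arc 2: start y=0.000, vy=11.230 → t=2.290, apex=6.428, x_land=50.282, impact vy=-11.230
  bounce: vy ← 0.6·11.230 = 6.738
Arc 3: start y=0.000, vy=6.738 → t=1.374, apex=2.314, x_land=63.579, impact vy=-6.738
  bounce: vy ← 0.6·6.738 = 4.043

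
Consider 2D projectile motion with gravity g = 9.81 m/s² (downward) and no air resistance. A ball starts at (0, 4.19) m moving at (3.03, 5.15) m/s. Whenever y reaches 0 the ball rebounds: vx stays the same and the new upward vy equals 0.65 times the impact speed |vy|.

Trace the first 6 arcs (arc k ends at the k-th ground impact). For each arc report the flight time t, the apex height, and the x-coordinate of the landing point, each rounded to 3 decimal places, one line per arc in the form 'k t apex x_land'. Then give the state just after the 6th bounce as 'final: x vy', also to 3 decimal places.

1 1.588 5.542 4.811
2 1.382 2.341 8.998
3 0.898 0.989 11.720
4 0.584 0.418 13.489
5 0.379 0.177 14.639
6 0.247 0.075 15.386
final: 15.386 0.786

Arc 1: start y=4.190, vy=5.150 → t=1.588, apex=5.542, x_land=4.811, impact vy=-10.427
  bounce: vy ← 0.65·10.427 = 6.778
Arc 2: start y=0.000, vy=6.778 → t=1.382, apex=2.341, x_land=8.998, impact vy=-6.778
  bounce: vy ← 0.65·6.778 = 4.406
Arc 3: start y=0.000, vy=4.406 → t=0.898, apex=0.989, x_land=11.720, impact vy=-4.406
  bounce: vy ← 0.65·4.406 = 2.864
Arc 4: start y=0.000, vy=2.864 → t=0.584, apex=0.418, x_land=13.489, impact vy=-2.864
  bounce: vy ← 0.65·2.864 = 1.861
Arc 5: start y=0.000, vy=1.861 → t=0.379, apex=0.177, x_land=14.639, impact vy=-1.861
  bounce: vy ← 0.65·1.861 = 1.210
Arc 6: start y=0.000, vy=1.210 → t=0.247, apex=0.075, x_land=15.386, impact vy=-1.210
  bounce: vy ← 0.65·1.210 = 0.786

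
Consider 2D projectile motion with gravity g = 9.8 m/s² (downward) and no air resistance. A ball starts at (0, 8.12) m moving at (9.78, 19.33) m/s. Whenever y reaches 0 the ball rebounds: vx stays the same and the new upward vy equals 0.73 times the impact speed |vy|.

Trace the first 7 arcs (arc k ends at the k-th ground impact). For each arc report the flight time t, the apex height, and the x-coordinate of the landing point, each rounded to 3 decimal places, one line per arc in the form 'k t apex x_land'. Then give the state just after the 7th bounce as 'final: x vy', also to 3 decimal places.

1 4.328 27.184 42.326
2 3.439 14.486 75.958
3 2.510 7.720 100.509
4 1.833 4.114 118.431
5 1.338 2.192 131.514
6 0.977 1.168 141.065
7 0.713 0.623 148.037
final: 148.037 2.550

Arc 1: start y=8.120, vy=19.330 → t=4.328, apex=27.184, x_land=42.326, impact vy=-23.082
  bounce: vy ← 0.73·23.082 = 16.850
Arc 2: start y=0.000, vy=16.850 → t=3.439, apex=14.486, x_land=75.958, impact vy=-16.850
  bounce: vy ← 0.73·16.850 = 12.301
Arc 3: start y=0.000, vy=12.301 → t=2.510, apex=7.720, x_land=100.509, impact vy=-12.301
  bounce: vy ← 0.73·12.301 = 8.979
Arc 4: start y=0.000, vy=8.979 → t=1.833, apex=4.114, x_land=118.431, impact vy=-8.979
  bounce: vy ← 0.73·8.979 = 6.555
Arc 5: start y=0.000, vy=6.555 → t=1.338, apex=2.192, x_land=131.514, impact vy=-6.555
  bounce: vy ← 0.73·6.555 = 4.785
Arc 6: start y=0.000, vy=4.785 → t=0.977, apex=1.168, x_land=141.065, impact vy=-4.785
  bounce: vy ← 0.73·4.785 = 3.493
Arc 7: start y=0.000, vy=3.493 → t=0.713, apex=0.623, x_land=148.037, impact vy=-3.493
  bounce: vy ← 0.73·3.493 = 2.550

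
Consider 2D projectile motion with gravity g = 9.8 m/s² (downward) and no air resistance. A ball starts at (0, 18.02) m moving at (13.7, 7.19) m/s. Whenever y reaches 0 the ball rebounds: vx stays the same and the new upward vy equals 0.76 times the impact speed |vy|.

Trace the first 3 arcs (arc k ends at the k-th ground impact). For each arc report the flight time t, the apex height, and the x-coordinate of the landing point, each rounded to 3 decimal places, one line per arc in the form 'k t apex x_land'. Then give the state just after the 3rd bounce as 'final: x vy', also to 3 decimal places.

Arc 1: start y=18.020, vy=7.190 → t=2.787, apex=20.658, x_land=38.181, impact vy=-20.122
  bounce: vy ← 0.76·20.122 = 15.293
Arc 2: start y=0.000, vy=15.293 → t=3.121, apex=11.932, x_land=80.938, impact vy=-15.293
  bounce: vy ← 0.76·15.293 = 11.622
Arc 3: start y=0.000, vy=11.622 → t=2.372, apex=6.892, x_land=113.433, impact vy=-11.622
  bounce: vy ← 0.76·11.622 = 8.833

1 2.787 20.658 38.181
2 3.121 11.932 80.938
3 2.372 6.892 113.433
final: 113.433 8.833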